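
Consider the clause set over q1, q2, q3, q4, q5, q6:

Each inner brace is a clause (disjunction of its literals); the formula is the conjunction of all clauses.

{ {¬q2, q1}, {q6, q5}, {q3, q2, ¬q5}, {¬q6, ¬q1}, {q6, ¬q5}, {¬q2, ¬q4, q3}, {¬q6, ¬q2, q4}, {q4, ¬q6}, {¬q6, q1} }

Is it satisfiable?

Try q2 = False.
Try q6 = True.
Unit clause (¬q1) forces q1 = False.
But (q1) is also a unit clause — contradiction.
That branch fails; take q6 = False instead.
Unit clause (q5) forces q5 = True.
But (¬q5) is also a unit clause — contradiction.
Either choice for q6 ends in contradiction.
That branch fails; take q2 = True instead.
Unit clause (q1) forces q1 = True.
Unit clause (¬q6) forces q6 = False.
Unit clause (q5) forces q5 = True.
But (¬q5) is also a unit clause — contradiction.
Either choice for q2 ends in contradiction.
No assignment satisfies every clause.

No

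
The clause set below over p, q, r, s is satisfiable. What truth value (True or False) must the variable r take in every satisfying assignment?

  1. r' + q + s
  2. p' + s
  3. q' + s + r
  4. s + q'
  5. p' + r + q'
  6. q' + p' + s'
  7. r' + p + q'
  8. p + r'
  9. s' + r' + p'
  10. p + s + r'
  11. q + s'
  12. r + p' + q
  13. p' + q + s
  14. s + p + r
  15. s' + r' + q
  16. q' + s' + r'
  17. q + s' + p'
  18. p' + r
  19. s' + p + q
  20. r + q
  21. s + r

False

Suppose r = 1.
(p) alone gives p = 1.
(s) alone gives s = 1.
Now (s') is unsatisfied and unit — conflict.
So every satisfying assignment has r = False.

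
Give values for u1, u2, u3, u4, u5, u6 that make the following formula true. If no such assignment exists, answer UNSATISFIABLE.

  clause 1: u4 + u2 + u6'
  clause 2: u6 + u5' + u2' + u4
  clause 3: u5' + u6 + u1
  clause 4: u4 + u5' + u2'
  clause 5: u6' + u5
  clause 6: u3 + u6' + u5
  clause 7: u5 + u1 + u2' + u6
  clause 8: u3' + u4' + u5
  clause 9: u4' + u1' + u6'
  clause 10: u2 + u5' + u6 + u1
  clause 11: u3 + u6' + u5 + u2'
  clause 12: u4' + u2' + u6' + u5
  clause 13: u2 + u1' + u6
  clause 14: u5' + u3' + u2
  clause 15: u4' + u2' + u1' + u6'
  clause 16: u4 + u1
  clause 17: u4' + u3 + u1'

u1: 0; u2: 0; u3: 0; u4: 1; u5: 0; u6: 0

Try u6 = 0.
Try u5 = 0.
Try u1 = 0.
The clause (u2') is unit, so u2 = 0.
The clause (u4) is unit, so u4 = 1.
The clause (u3') is unit, so u3 = 0.
This assignment satisfies each clause.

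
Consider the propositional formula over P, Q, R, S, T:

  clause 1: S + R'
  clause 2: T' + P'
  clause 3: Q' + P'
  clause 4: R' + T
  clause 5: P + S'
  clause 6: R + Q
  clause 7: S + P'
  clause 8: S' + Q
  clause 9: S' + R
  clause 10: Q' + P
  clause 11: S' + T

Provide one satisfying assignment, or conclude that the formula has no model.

Case S = 1:
Unit clause (P) forces P = 1.
Unit clause (T') forces T = 0.
Now (T) is unsatisfied and unit — conflict.
Undo S and try S = 0.
Unit clause (R') forces R = 0.
Unit clause (Q) forces Q = 1.
Unit clause (P') forces P = 0.
Now (P) is unsatisfied and unit — conflict.
Either choice for S ends in contradiction.

UNSATISFIABLE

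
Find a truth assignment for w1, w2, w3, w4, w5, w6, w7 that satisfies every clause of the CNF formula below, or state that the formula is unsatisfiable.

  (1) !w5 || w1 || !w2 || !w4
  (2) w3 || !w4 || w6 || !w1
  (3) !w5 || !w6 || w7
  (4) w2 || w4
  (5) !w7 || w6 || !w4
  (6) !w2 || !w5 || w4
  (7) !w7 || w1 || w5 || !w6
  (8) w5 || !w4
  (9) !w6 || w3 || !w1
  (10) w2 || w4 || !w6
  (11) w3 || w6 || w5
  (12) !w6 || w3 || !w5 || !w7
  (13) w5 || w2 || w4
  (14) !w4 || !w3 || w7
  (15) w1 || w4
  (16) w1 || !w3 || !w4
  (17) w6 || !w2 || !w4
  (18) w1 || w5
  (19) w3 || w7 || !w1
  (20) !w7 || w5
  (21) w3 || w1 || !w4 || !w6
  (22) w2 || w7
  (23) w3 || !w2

Branch on w2: set w2 = false.
Unit clause (w4) forces w4 = true.
Unit clause (w5) forces w5 = true.
Unit clause (w7) forces w7 = true.
Unit clause (w6) forces w6 = true.
Unit clause (w3) forces w3 = true.
Unit clause (w1) forces w1 = true.
Every clause now holds.

w1 ↦ true; w2 ↦ false; w3 ↦ true; w4 ↦ true; w5 ↦ true; w6 ↦ true; w7 ↦ true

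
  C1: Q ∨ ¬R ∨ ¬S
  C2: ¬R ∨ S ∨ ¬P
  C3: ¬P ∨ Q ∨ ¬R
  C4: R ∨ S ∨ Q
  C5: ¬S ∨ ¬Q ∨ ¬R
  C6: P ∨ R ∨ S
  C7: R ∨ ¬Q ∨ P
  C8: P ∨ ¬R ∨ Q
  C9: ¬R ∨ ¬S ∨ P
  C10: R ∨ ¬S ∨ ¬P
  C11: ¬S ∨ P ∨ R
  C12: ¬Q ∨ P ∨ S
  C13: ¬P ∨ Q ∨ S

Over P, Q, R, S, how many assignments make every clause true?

There are 2^4 = 16 truth assignments over (P, Q, R, S).
Split on R. With R = True, the clauses containing R are satisfied and ¬R drops from the rest; 0 of the 2^3 = 8 assignments to the other variables satisfy what remains.
With R = False, by the same count on the reduced clause set, 1 assignment works.
Total: 0 + 1 = 1.

1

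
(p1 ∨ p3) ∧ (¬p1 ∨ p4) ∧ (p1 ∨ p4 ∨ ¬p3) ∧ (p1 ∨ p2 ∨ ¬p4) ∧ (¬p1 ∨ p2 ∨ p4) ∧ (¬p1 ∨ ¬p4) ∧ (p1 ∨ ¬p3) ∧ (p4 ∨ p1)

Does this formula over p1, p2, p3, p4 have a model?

Try p1 = True.
The clause (p4) is unit, so p4 = True.
Now (¬p4) is unsatisfied and unit — conflict.
That branch fails; take p1 = False instead.
The clause (p3) is unit, so p3 = True.
Now (¬p3) is unsatisfied and unit — conflict.
Neither p1 = True nor p1 = False works.
No assignment satisfies every clause.

No, unsatisfiable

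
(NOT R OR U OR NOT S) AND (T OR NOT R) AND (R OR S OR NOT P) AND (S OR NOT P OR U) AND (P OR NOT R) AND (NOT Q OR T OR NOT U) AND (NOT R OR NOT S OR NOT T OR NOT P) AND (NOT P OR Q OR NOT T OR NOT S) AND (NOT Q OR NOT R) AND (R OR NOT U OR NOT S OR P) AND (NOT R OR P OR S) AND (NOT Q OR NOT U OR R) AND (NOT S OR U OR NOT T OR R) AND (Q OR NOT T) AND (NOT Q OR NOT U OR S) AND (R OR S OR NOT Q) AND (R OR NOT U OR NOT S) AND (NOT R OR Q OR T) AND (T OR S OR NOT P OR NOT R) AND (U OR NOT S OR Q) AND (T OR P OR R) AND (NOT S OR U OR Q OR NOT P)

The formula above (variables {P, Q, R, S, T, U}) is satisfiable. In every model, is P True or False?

True

Suppose P = false.
From the singleton clause (NOT R), R = false.
From the singleton clause (T), T = true.
From the singleton clause (Q), Q = true.
From the singleton clause (NOT U), U = false.
From the singleton clause (NOT S), S = false.
But (S) is also a unit clause — contradiction.
So every satisfying assignment has P = True.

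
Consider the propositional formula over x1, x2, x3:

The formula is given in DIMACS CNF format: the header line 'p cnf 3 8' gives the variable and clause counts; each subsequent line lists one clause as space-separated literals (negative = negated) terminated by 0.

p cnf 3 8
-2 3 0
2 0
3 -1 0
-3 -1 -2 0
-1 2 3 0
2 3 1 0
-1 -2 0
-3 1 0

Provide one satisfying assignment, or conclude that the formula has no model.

UNSATISFIABLE

(x2) alone gives x2 = True.
(x3) alone gives x3 = True.
(¬x1) alone gives x1 = False.
Now (x1) is unsatisfied and unit — conflict.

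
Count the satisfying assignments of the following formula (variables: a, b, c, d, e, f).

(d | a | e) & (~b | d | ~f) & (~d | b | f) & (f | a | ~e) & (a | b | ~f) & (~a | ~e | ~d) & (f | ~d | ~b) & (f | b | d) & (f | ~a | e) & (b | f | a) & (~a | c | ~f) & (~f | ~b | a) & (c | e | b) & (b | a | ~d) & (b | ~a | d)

4

There are 2^6 = 64 truth assignments over (a, b, c, d, e, f).
Split on b. With b = 1, the clauses containing b are satisfied and ~b drops from the rest; 3 of the 2^5 = 32 assignments to the other variables satisfy what remains.
With b = 0, by the same count on the reduced clause set, 1 assignment works.
(One model: a=T, b=F, c=T, d=T, e=F, f=T.)
Total: 3 + 1 = 4.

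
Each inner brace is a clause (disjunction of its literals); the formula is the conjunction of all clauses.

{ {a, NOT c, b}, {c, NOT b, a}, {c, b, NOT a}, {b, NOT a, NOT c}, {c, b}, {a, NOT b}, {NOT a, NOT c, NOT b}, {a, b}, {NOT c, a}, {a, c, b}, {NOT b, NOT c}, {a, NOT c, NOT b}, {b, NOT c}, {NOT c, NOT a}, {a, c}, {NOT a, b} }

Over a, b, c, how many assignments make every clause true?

There are 2^3 = 8 truth assignments over (a, b, c).
Split on c. With c = true, the clauses containing c are satisfied and NOT c drops from the rest; 0 of the 2^2 = 4 assignments to the other variables satisfy what remains.
With c = false, by the same count on the reduced clause set, 1 assignment works.
(One model: a=T, b=T, c=F.)
Total: 0 + 1 = 1.

1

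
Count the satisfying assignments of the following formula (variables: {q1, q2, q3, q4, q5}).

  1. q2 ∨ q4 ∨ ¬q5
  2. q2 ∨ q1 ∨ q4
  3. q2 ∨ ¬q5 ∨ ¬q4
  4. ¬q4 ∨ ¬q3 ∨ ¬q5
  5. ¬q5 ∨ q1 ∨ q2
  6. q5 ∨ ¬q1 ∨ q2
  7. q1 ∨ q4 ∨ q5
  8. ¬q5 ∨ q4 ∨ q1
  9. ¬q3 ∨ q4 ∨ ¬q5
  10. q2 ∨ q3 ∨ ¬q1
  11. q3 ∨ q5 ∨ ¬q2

There are 2^5 = 32 truth assignments over (q1, q2, q3, q4, q5).
Split on q4. With q4 = True, the clauses containing q4 are satisfied and ¬q4 drops from the rest; 6 of the 2^4 = 16 assignments to the other variables satisfy what remains.
With q4 = False, by the same count on the reduced clause set, 2 assignments work.
(One model: q1=F, q2=F, q3=F, q4=T, q5=F.)
Total: 6 + 2 = 8.

8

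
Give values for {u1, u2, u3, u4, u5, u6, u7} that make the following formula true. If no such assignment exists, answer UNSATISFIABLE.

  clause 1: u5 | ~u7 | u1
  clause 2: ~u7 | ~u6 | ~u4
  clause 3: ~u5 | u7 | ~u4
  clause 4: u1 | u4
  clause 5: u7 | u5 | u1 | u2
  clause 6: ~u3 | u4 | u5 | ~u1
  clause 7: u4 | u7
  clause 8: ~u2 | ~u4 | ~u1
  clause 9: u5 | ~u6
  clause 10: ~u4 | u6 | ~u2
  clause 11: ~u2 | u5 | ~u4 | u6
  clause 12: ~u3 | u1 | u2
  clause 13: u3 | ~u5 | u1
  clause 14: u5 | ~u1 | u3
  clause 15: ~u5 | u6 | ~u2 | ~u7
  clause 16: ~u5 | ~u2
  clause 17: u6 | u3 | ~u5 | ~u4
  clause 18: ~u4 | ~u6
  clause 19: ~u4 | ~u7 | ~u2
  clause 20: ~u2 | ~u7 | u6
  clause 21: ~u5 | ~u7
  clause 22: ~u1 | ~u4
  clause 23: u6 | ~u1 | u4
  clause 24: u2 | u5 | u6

Branch on u1: set u1 = 1.
(~u4) alone gives u4 = 0.
(u7) alone gives u7 = 1.
(~u5) alone gives u5 = 0.
(~u3) alone gives u3 = 0.
Now (u3) is unsatisfied and unit — conflict.
Undo u1 and try u1 = 0.
(u4) alone gives u4 = 1.
(~u6) alone gives u6 = 0.
(~u2) alone gives u2 = 0.
(~u3) alone gives u3 = 0.
(~u5) alone gives u5 = 0.
Now (u5) is unsatisfied and unit — conflict.
Both values of u1 lead to a conflict.

UNSATISFIABLE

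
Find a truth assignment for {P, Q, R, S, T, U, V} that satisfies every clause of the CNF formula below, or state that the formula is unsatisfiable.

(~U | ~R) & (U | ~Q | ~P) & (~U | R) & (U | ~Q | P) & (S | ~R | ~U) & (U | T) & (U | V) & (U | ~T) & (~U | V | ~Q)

UNSATISFIABLE

Branch on U: set U = 0.
The clause (T) is unit, so T = 1.
But (~T) is also a unit clause — contradiction.
Backtrack on U: now try U = 1.
The clause (~R) is unit, so R = 0.
But (R) is also a unit clause — contradiction.
Either choice for U ends in contradiction.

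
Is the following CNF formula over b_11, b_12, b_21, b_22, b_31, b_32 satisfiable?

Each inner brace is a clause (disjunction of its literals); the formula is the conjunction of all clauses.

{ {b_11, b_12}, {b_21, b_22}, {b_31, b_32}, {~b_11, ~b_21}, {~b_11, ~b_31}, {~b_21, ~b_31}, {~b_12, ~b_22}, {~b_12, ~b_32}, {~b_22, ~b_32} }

Case b_11 = 1:
From the singleton clause (~b_21), b_21 = 0.
From the singleton clause (b_22), b_22 = 1.
From the singleton clause (~b_31), b_31 = 0.
From the singleton clause (b_32), b_32 = 1.
But (~b_32) is also a unit clause — contradiction.
Undo b_11 and try b_11 = 0.
From the singleton clause (b_12), b_12 = 1.
From the singleton clause (~b_22), b_22 = 0.
From the singleton clause (b_21), b_21 = 1.
From the singleton clause (~b_31), b_31 = 0.
From the singleton clause (b_32), b_32 = 1.
But (~b_32) is also a unit clause — contradiction.
Either choice for b_11 ends in contradiction.
No assignment satisfies every clause.

No, unsatisfiable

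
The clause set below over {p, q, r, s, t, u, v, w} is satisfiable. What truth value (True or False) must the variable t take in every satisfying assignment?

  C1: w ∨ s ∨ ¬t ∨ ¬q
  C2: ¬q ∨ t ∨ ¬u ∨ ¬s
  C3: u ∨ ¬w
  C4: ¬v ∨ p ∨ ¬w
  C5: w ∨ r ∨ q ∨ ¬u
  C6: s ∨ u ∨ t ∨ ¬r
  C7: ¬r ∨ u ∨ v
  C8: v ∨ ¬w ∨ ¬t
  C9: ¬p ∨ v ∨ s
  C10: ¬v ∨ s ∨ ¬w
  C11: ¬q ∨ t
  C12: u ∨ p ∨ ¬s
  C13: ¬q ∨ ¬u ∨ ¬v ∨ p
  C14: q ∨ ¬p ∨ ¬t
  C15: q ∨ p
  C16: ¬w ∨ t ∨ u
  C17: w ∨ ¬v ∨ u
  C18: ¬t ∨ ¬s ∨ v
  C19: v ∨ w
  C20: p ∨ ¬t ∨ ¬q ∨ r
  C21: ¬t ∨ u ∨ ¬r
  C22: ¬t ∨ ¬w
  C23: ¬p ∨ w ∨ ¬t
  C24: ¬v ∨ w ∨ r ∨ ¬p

False

Suppose t = True.
The clause (¬w) is unit, so w = False.
The clause (v) is unit, so v = True.
The clause (u) is unit, so u = True.
The clause (¬p) is unit, so p = False.
The clause (¬q) is unit, so q = False.
But (q) is also a unit clause — contradiction.
So every satisfying assignment has t = False.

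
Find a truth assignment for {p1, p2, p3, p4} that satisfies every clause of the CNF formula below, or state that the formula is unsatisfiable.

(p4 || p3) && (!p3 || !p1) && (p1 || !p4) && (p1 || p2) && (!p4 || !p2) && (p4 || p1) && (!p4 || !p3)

Case p4 = true:
The clause (p1) is unit, so p1 = true.
The clause (!p3) is unit, so p3 = false.
The clause (!p2) is unit, so p2 = false.
Every clause now holds.

p1 ↦ true; p2 ↦ false; p3 ↦ false; p4 ↦ true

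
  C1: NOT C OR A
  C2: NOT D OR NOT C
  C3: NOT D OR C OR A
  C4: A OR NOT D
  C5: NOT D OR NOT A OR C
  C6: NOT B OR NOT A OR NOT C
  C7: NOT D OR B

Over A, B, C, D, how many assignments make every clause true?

5

There are 2^4 = 16 truth assignments over (A, B, C, D).
Check each against the 7 clauses (columns in the order A, B, C, D):
  F F F F  ✓ satisfies all
  F F F T  ✗ fails (NOT D OR C OR A)
  F F T F  ✗ fails (NOT C OR A)
  F F T T  ✗ fails (NOT C OR A)
  F T F F  ✓ satisfies all
  F T F T  ✗ fails (NOT D OR C OR A)
  F T T F  ✗ fails (NOT C OR A)
  F T T T  ✗ fails (NOT C OR A)
  T F F F  ✓ satisfies all
  T F F T  ✗ fails (NOT D OR NOT A OR C)
  T F T F  ✓ satisfies all
  T F T T  ✗ fails (NOT D OR NOT C)
  T T F F  ✓ satisfies all
  T T F T  ✗ fails (NOT D OR NOT A OR C)
  T T T F  ✗ fails (NOT B OR NOT A OR NOT C)
  T T T T  ✗ fails (NOT D OR NOT C)
5 of the 16 rows are models.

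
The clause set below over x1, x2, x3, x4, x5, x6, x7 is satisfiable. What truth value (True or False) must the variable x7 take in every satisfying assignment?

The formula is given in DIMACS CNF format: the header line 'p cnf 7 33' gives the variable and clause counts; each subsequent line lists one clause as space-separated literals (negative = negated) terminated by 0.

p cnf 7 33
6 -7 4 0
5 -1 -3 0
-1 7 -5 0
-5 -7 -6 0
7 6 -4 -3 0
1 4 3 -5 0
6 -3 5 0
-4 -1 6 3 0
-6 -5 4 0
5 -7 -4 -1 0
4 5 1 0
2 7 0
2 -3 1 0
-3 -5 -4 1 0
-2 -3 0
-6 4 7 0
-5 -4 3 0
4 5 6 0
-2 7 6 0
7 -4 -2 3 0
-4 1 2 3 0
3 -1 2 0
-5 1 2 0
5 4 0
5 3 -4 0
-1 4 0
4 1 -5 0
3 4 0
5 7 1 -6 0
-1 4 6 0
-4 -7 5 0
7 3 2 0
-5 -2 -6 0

Suppose x7 = False.
The clause (x2) is unit, so x2 = True.
The clause (¬x3) is unit, so x3 = False.
The clause (x6) is unit, so x6 = True.
The clause (x4) is unit, so x4 = True.
But (¬x4) is also a unit clause — contradiction.
So every satisfying assignment has x7 = True.

True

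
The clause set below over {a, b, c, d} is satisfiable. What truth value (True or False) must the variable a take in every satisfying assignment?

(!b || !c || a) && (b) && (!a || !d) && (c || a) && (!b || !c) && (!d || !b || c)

True

Suppose a = false.
From the singleton clause (b), b = true.
From the singleton clause (!c), c = false.
But (c) is also a unit clause — contradiction.
So every satisfying assignment has a = True.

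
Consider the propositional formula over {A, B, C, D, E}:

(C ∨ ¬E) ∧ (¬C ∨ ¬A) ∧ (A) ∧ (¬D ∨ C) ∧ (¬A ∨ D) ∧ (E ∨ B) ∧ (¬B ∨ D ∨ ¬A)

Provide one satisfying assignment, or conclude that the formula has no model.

From the singleton clause (A), A = True.
From the singleton clause (¬C), C = False.
From the singleton clause (¬E), E = False.
From the singleton clause (¬D), D = False.
That conflicts with the unit clause (D).

UNSATISFIABLE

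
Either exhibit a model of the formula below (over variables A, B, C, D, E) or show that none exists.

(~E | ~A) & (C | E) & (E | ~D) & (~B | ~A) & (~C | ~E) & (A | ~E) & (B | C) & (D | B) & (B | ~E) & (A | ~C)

Suppose E = 0.
The clause (C) is unit, so C = 1.
The clause (~D) is unit, so D = 0.
The clause (B) is unit, so B = 1.
The clause (~A) is unit, so A = 0.
But (A) is also a unit clause — contradiction.
Undo E and try E = 1.
The clause (~A) is unit, so A = 0.
But (A) is also a unit clause — contradiction.
Either choice for E ends in contradiction.

UNSATISFIABLE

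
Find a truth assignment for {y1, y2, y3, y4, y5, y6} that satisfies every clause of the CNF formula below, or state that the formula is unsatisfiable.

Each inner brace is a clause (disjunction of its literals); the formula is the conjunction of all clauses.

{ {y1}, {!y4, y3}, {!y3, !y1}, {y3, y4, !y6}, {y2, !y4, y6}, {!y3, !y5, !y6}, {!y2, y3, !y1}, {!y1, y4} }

UNSATISFIABLE

Unit clause (y1) forces y1 = true.
Unit clause (!y3) forces y3 = false.
Unit clause (!y4) forces y4 = false.
That conflicts with the unit clause (y4).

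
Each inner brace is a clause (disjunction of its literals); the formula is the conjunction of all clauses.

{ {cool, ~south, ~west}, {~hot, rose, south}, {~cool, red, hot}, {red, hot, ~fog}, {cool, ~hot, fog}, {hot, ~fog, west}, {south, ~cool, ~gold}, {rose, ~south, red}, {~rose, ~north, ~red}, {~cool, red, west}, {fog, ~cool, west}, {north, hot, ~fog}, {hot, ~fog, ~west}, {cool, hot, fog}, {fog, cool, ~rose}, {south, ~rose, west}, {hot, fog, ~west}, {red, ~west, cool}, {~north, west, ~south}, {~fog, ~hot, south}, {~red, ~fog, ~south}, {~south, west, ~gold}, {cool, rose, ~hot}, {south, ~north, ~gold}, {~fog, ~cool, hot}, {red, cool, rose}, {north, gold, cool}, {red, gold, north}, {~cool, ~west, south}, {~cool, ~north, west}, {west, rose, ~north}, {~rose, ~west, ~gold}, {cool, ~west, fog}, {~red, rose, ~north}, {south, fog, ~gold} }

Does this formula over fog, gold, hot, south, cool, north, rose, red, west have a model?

Yes

Suppose cool = 1.
Suppose red = 1.
Suppose south = 1.
Unit clause (~fog) forces fog = 0.
Unit clause (west) forces west = 1.
Unit clause (hot) forces hot = 1.
Suppose rose = 0.
Unit clause (~north) forces north = 0.
All clauses hold; gold can take either value.
A satisfying assignment: fog ↦ 0, gold ↦ 0, hot ↦ 1, south ↦ 1, cool ↦ 1, north ↦ 0, rose ↦ 0, red ↦ 1, west ↦ 1.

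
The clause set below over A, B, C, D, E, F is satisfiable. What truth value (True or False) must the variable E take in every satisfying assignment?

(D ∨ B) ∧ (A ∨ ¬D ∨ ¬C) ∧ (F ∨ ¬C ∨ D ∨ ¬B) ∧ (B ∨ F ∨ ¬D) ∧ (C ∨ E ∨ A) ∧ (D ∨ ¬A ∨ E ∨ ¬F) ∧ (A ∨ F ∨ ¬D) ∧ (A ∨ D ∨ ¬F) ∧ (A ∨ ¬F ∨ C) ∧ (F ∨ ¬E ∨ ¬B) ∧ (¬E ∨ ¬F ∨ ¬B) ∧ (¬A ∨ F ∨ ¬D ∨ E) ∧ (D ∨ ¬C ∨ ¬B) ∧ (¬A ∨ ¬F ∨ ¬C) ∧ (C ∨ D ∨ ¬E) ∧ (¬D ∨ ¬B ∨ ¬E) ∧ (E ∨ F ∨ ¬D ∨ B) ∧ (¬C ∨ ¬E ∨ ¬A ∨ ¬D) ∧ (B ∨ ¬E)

Suppose E = True.
(B) alone gives B = True.
(F) alone gives F = True.
But (¬F) is also a unit clause — contradiction.
So every satisfying assignment has E = False.

False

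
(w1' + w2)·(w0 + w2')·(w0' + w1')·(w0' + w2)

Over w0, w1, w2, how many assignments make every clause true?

There are 2^3 = 8 truth assignments over (w0, w1, w2).
Check each against the 4 clauses (columns in the order w0, w1, w2):
  F F F  ✓ satisfies all
  F F T  ✗ fails (w0 + w2')
  F T F  ✗ fails (w1' + w2)
  F T T  ✗ fails (w0 + w2')
  T F F  ✗ fails (w0' + w2)
  T F T  ✓ satisfies all
  T T F  ✗ fails (w1' + w2)
  T T T  ✗ fails (w0' + w1')
2 of the 8 rows are models.

2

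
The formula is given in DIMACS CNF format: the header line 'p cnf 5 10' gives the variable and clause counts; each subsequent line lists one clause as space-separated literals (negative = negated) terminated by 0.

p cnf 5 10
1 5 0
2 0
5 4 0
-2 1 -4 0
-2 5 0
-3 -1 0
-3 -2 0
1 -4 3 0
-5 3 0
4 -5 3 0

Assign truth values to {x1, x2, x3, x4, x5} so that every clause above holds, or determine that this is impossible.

(x2) alone gives x2 = True.
(x5) alone gives x5 = True.
(¬x3) alone gives x3 = False.
Now (x3) is unsatisfied and unit — conflict.

UNSATISFIABLE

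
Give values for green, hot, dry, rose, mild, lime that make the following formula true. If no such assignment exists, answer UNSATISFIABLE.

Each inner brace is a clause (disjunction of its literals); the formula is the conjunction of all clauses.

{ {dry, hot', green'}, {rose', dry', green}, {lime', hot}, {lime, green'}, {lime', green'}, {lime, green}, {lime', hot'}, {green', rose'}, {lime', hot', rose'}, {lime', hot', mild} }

Branch on lime: set lime = 0.
(green') alone gives green = 0.
That conflicts with the unit clause (green).
Undo lime and try lime = 1.
(hot) alone gives hot = 1.
That conflicts with the unit clause (hot').
Both values of lime lead to a conflict.

UNSATISFIABLE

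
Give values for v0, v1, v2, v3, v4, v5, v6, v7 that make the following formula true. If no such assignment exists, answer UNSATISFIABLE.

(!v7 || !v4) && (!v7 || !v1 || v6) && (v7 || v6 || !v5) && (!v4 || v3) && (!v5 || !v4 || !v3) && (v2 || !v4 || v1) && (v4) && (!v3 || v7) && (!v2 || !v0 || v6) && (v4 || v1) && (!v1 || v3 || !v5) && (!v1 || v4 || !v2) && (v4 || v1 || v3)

Unit clause (v4) forces v4 = true.
Unit clause (!v7) forces v7 = false.
Unit clause (v3) forces v3 = true.
Now (!v3) is unsatisfied and unit — conflict.

UNSATISFIABLE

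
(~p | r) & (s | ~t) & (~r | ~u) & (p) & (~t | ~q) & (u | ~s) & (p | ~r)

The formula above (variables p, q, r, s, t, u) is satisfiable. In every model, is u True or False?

Suppose u = 1.
From the singleton clause (~r), r = 0.
From the singleton clause (~p), p = 0.
But (p) is also a unit clause — contradiction.
So every satisfying assignment has u = False.

False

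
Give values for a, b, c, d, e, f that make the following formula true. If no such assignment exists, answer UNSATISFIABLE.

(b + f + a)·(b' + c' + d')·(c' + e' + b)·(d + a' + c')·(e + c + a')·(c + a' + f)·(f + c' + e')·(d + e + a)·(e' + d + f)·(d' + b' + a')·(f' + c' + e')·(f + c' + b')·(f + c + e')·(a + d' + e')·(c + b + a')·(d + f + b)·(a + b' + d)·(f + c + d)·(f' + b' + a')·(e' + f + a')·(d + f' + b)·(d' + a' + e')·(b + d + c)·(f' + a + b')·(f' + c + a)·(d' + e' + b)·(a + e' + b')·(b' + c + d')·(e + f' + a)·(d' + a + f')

Suppose b = 0.
Suppose f = 0.
The clause (a) is unit, so a = 1.
The clause (c) is unit, so c = 1.
The clause (e') is unit, so e = 0.
The clause (d) is unit, so d = 1.
This assignment satisfies each clause.

a=1, b=0, c=1, d=1, e=0, f=0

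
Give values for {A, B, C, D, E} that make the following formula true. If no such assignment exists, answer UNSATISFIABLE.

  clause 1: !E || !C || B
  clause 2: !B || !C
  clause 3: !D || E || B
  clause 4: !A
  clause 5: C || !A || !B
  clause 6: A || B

Unit clause (!A) forces A = false.
Unit clause (B) forces B = true.
Unit clause (!C) forces C = false.
Every clause is now satisfied; D, E are unconstrained.

A: false, B: true, C: false, D: true, E: false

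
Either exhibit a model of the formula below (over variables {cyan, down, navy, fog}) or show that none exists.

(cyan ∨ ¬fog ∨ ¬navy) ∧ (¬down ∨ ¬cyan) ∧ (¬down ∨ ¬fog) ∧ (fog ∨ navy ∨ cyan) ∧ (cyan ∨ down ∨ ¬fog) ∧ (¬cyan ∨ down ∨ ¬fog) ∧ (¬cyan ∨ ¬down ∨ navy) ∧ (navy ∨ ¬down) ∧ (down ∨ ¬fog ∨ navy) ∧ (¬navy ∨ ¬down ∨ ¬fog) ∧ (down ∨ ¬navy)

Branch on down: set down = True.
From the singleton clause (¬cyan), cyan = False.
From the singleton clause (¬fog), fog = False.
From the singleton clause (navy), navy = True.
All clauses are satisfied.

cyan ↦ False, down ↦ True, navy ↦ True, fog ↦ False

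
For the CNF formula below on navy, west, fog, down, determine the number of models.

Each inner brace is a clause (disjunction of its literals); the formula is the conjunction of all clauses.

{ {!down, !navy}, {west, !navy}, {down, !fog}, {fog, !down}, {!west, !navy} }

There are 2^4 = 16 truth assignments over (navy, west, fog, down).
Check each against the 5 clauses (columns in the order navy, west, fog, down):
  F F F F  ✓ satisfies all
  F F F T  ✗ fails (fog || !down)
  F F T F  ✗ fails (down || !fog)
  F F T T  ✓ satisfies all
  F T F F  ✓ satisfies all
  F T F T  ✗ fails (fog || !down)
  F T T F  ✗ fails (down || !fog)
  F T T T  ✓ satisfies all
  T F F F  ✗ fails (west || !navy)
  T F F T  ✗ fails (!down || !navy)
  T F T F  ✗ fails (west || !navy)
  T F T T  ✗ fails (!down || !navy)
  T T F F  ✗ fails (!west || !navy)
  T T F T  ✗ fails (!down || !navy)
  T T T F  ✗ fails (down || !fog)
  T T T T  ✗ fails (!down || !navy)
4 of the 16 rows are models.

4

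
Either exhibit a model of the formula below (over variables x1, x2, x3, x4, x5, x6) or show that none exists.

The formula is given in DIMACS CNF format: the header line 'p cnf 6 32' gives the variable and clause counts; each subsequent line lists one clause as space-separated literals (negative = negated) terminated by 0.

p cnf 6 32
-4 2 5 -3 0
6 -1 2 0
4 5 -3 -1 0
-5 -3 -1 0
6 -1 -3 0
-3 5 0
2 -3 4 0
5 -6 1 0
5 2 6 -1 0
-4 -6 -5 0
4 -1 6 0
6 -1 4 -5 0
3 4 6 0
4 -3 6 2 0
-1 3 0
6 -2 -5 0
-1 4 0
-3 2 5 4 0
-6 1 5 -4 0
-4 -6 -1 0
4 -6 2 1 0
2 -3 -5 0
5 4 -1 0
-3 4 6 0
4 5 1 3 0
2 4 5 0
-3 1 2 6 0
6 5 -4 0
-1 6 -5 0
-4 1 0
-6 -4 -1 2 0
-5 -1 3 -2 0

Branch on x3: set x3 = True.
(x5) alone gives x5 = True.
(¬x1) alone gives x1 = False.
(x2) alone gives x2 = True.
(x6) alone gives x6 = True.
(¬x4) alone gives x4 = False.
All clauses are satisfied.

x1: False; x2: True; x3: True; x4: False; x5: True; x6: True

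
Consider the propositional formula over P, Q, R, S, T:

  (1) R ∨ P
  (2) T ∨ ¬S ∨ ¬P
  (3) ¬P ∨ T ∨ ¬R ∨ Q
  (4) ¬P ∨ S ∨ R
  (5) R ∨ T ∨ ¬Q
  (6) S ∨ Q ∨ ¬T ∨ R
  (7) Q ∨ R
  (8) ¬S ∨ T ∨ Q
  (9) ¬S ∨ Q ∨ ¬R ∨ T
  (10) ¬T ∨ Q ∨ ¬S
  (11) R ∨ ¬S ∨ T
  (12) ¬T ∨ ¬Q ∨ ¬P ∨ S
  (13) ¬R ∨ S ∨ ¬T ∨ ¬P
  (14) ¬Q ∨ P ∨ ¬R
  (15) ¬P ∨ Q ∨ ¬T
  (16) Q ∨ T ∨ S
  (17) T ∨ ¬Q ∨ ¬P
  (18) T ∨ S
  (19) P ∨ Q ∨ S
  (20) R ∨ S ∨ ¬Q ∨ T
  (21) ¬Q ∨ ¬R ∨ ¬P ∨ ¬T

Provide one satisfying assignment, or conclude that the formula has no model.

P=True; Q=True; R=False; S=True; T=True

Suppose R = False.
(P) alone gives P = True.
(S) alone gives S = True.
(T) alone gives T = True.
(Q) alone gives Q = True.
Every clause now holds.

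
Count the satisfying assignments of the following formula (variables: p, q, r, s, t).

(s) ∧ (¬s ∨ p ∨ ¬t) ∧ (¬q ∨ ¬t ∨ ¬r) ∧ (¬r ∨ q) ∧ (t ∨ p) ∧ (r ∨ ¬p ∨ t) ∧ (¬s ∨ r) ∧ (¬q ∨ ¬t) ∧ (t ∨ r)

There are 2^5 = 32 truth assignments over (p, q, r, s, t).
Split on s. With s = True, the clauses containing s are satisfied and ¬s drops from the rest; 1 of the 2^4 = 16 assignments to the other variables satisfy what remains.
With s = False, by the same count on the reduced clause set, 0 assignments work.
(One model: p=T, q=T, r=T, s=T, t=F.)
Total: 1 + 0 = 1.

1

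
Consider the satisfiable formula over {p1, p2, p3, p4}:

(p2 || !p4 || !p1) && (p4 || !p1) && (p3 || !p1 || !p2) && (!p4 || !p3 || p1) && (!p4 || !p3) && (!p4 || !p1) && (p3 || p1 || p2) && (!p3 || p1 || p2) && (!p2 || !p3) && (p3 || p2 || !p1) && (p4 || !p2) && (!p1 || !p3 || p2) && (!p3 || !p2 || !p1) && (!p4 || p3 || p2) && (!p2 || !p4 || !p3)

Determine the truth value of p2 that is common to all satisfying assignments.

Suppose p2 = false.
Branch on p4: set p4 = false.
The clause (!p1) is unit, so p1 = false.
The clause (p3) is unit, so p3 = true.
That conflicts with the unit clause (!p3).
Backtrack on p4: now try p4 = true.
The clause (!p1) is unit, so p1 = false.
The clause (!p3) is unit, so p3 = false.
That conflicts with the unit clause (p3).
Either choice for p4 ends in contradiction.
So every satisfying assignment has p2 = True.

True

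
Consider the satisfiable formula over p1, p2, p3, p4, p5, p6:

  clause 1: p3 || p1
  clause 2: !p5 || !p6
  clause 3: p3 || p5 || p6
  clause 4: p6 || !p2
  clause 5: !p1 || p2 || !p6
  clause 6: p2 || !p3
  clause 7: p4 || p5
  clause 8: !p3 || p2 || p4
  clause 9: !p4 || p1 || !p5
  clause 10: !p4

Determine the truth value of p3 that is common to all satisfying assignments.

Suppose p3 = true.
The clause (p2) is unit, so p2 = true.
The clause (p6) is unit, so p6 = true.
The clause (!p5) is unit, so p5 = false.
The clause (p4) is unit, so p4 = true.
But (!p4) is also a unit clause — contradiction.
So every satisfying assignment has p3 = False.

False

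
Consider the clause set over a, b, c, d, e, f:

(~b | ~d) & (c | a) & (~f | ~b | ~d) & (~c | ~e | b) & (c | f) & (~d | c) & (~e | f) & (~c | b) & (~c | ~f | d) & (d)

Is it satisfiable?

The clause (d) is unit, so d = 1.
The clause (~b) is unit, so b = 0.
The clause (c) is unit, so c = 1.
That conflicts with the unit clause (~c).
No assignment satisfies every clause.

Unsatisfiable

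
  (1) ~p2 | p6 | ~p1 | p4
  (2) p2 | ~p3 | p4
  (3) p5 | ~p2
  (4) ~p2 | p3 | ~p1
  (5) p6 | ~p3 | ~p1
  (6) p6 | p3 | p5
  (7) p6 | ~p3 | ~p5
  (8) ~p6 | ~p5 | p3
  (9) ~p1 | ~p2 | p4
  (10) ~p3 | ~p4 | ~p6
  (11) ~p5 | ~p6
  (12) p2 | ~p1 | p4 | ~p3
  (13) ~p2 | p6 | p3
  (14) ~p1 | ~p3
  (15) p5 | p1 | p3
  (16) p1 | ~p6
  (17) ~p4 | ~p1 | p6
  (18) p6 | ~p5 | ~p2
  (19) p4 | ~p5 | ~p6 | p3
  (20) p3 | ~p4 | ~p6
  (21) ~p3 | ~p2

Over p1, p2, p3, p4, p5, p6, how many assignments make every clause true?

5

There are 2^6 = 64 truth assignments over (p1, p2, p3, p4, p5, p6).
Split on p1. With p1 = 1, the clauses containing p1 are satisfied and ~p1 drops from the rest; 2 of the 2^5 = 32 assignments to the other variables satisfy what remains.
With p1 = 0, by the same count on the reduced clause set, 3 assignments work.
(One model: p1=F, p2=F, p3=F, p4=F, p5=T, p6=F.)
Total: 2 + 3 = 5.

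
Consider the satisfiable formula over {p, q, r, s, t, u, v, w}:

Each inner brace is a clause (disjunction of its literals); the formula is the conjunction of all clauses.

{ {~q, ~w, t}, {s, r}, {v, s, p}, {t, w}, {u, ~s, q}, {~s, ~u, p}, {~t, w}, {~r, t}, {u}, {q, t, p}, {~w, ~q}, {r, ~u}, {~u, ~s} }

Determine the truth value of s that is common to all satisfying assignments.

Suppose s = 1.
The clause (u) is unit, so u = 1.
That conflicts with the unit clause (~u).
So every satisfying assignment has s = False.

False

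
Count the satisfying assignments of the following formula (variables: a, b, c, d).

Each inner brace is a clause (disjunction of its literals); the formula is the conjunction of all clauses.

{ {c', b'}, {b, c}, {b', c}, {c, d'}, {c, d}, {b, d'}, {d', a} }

2

There are 2^4 = 16 truth assignments over (a, b, c, d).
Check each against the 7 clauses (columns in the order a, b, c, d):
  F F F F  ✗ fails (b + c)
  F F F T  ✗ fails (b + c)
  F F T F  ✓ satisfies all
  F F T T  ✗ fails (b + d')
  F T F F  ✗ fails (b' + c)
  F T F T  ✗ fails (b' + c)
  F T T F  ✗ fails (c' + b')
  F T T T  ✗ fails (c' + b')
  T F F F  ✗ fails (b + c)
  T F F T  ✗ fails (b + c)
  T F T F  ✓ satisfies all
  T F T T  ✗ fails (b + d')
  T T F F  ✗ fails (b' + c)
  T T F T  ✗ fails (b' + c)
  T T T F  ✗ fails (c' + b')
  T T T T  ✗ fails (c' + b')
2 of the 16 rows are models.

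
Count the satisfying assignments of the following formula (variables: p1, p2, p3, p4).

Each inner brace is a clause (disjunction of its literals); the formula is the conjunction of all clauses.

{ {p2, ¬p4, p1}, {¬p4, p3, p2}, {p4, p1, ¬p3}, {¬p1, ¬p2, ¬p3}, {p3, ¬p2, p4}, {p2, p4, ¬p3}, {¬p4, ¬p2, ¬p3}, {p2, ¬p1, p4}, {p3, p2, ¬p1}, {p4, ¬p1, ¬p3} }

4

There are 2^4 = 16 truth assignments over (p1, p2, p3, p4).
Check each against the 10 clauses (columns in the order p1, p2, p3, p4):
  F F F F  ✓ satisfies all
  F F F T  ✗ fails (p2 ∨ ¬p4 ∨ p1)
  F F T F  ✗ fails (p4 ∨ p1 ∨ ¬p3)
  F F T T  ✗ fails (p2 ∨ ¬p4 ∨ p1)
  F T F F  ✗ fails (p3 ∨ ¬p2 ∨ p4)
  F T F T  ✓ satisfies all
  F T T F  ✗ fails (p4 ∨ p1 ∨ ¬p3)
  F T T T  ✗ fails (¬p4 ∨ ¬p2 ∨ ¬p3)
  T F F F  ✗ fails (p2 ∨ ¬p1 ∨ p4)
  T F F T  ✗ fails (¬p4 ∨ p3 ∨ p2)
  T F T F  ✗ fails (p2 ∨ p4 ∨ ¬p3)
  T F T T  ✓ satisfies all
  T T F F  ✗ fails (p3 ∨ ¬p2 ∨ p4)
  T T F T  ✓ satisfies all
  T T T F  ✗ fails (¬p1 ∨ ¬p2 ∨ ¬p3)
  T T T T  ✗ fails (¬p1 ∨ ¬p2 ∨ ¬p3)
4 of the 16 rows are models.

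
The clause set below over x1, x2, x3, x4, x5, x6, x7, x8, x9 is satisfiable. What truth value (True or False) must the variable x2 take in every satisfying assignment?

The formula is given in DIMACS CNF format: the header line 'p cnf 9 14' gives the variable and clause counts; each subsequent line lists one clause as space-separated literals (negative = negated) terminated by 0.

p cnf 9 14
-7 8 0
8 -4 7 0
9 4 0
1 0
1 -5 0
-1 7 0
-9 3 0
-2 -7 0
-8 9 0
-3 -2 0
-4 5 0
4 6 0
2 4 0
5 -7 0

Suppose x2 = True.
From the singleton clause (x1), x1 = True.
From the singleton clause (x7), x7 = True.
Now (¬x7) is unsatisfied and unit — conflict.
So every satisfying assignment has x2 = False.

False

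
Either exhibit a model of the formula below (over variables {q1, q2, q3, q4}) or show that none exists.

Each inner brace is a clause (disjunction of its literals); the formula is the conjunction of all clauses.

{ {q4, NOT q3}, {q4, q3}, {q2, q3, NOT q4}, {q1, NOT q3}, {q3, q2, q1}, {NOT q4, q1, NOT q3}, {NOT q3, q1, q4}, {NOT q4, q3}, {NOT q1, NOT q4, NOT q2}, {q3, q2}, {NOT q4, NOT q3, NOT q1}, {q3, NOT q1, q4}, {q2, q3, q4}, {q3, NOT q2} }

Branch on q4: set q4 = true.
Unit clause (q3) forces q3 = true.
Unit clause (q1) forces q1 = true.
But (NOT q1) is also a unit clause — contradiction.
So q4 must be the other value — set q4 = false.
Unit clause (NOT q3) forces q3 = false.
But (q3) is also a unit clause — contradiction.
Neither q4 = true nor q4 = false works.

UNSATISFIABLE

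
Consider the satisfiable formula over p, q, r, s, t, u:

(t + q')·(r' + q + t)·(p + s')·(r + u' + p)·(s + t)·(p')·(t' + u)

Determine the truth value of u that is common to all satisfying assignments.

True

Suppose u = 0.
The clause (p') is unit, so p = 0.
The clause (s') is unit, so s = 0.
The clause (t) is unit, so t = 1.
That conflicts with the unit clause (t').
So every satisfying assignment has u = True.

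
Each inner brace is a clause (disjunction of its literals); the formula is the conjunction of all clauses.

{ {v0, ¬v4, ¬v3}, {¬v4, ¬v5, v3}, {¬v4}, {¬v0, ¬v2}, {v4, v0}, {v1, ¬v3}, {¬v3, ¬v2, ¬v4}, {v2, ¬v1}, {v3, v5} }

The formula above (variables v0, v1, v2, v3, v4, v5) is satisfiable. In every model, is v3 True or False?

False

Suppose v3 = True.
From the singleton clause (¬v4), v4 = False.
From the singleton clause (v0), v0 = True.
From the singleton clause (¬v2), v2 = False.
From the singleton clause (v1), v1 = True.
But (¬v1) is also a unit clause — contradiction.
So every satisfying assignment has v3 = False.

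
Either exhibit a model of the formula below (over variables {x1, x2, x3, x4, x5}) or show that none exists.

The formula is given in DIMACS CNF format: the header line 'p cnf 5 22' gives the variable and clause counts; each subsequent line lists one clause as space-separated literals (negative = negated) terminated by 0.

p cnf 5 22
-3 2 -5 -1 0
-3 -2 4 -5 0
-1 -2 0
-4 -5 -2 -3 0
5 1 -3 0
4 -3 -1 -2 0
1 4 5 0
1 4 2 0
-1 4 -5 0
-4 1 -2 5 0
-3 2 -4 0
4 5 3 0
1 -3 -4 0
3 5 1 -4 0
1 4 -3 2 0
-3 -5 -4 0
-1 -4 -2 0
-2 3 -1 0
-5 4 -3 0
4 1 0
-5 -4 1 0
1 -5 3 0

x1=True,  x2=False,  x3=True,  x4=False,  x5=False

Case x1 = True:
The clause (¬x2) is unit, so x2 = False.
Case x3 = True:
The clause (¬x5) is unit, so x5 = False.
The clause (¬x4) is unit, so x4 = False.
Every clause now holds.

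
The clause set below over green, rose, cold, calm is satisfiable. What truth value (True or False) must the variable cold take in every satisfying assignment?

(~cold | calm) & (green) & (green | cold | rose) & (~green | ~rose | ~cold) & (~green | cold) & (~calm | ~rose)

Suppose cold = 0.
Unit clause (green) forces green = 1.
That conflicts with the unit clause (~green).
So every satisfying assignment has cold = True.

True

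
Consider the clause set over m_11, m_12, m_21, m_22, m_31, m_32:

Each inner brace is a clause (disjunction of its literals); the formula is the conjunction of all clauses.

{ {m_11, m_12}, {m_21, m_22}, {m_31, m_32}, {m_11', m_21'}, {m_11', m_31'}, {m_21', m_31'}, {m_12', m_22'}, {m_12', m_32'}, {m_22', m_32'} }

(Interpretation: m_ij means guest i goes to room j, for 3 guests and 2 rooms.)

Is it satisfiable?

Suppose m_11 = 1.
(m_21') alone gives m_21 = 0.
(m_22) alone gives m_22 = 1.
(m_31') alone gives m_31 = 0.
(m_32) alone gives m_32 = 1.
Now (m_32') is unsatisfied and unit — conflict.
That branch fails; take m_11 = 0 instead.
(m_12) alone gives m_12 = 1.
(m_22') alone gives m_22 = 0.
(m_21) alone gives m_21 = 1.
(m_31') alone gives m_31 = 0.
(m_32) alone gives m_32 = 1.
Now (m_32') is unsatisfied and unit — conflict.
Both values of m_11 lead to a conflict.
No assignment satisfies every clause.

Unsatisfiable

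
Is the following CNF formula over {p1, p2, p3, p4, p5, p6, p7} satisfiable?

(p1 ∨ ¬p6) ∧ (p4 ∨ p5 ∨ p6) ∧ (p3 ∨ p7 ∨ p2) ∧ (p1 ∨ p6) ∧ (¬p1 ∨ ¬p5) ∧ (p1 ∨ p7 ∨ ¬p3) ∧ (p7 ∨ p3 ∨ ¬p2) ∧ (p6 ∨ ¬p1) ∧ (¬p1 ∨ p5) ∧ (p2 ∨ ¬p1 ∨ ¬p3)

Case p1 = True:
Unit clause (¬p5) forces p5 = False.
That conflicts with the unit clause (p5).
Undo p1 and try p1 = False.
Unit clause (¬p6) forces p6 = False.
That conflicts with the unit clause (p6).
Both values of p1 lead to a conflict.
No assignment satisfies every clause.

Unsatisfiable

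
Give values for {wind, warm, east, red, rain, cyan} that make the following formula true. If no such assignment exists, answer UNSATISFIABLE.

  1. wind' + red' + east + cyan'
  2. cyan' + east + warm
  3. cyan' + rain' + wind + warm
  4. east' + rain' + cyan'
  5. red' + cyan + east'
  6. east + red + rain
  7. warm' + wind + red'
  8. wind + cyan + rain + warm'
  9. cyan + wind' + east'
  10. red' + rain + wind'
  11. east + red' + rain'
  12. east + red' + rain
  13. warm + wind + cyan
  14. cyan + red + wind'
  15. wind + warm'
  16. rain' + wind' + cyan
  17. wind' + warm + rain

Case wind = 1:
Case cyan = 1:
Case red = 0:
Case east = 1:
From the singleton clause (rain'), rain = 0.
From the singleton clause (warm), warm = 1.
Every clause now holds.

wind: 1; warm: 1; east: 1; red: 0; rain: 0; cyan: 1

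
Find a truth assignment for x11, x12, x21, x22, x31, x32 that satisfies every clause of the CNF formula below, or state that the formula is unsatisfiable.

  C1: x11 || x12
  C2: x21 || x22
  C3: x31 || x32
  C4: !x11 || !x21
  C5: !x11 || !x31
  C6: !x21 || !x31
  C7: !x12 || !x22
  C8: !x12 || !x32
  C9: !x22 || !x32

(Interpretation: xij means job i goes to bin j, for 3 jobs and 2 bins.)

Try x11 = true.
From the singleton clause (!x21), x21 = false.
From the singleton clause (x22), x22 = true.
From the singleton clause (!x31), x31 = false.
From the singleton clause (x32), x32 = true.
Now (!x32) is unsatisfied and unit — conflict.
Backtrack on x11: now try x11 = false.
From the singleton clause (x12), x12 = true.
From the singleton clause (!x22), x22 = false.
From the singleton clause (x21), x21 = true.
From the singleton clause (!x31), x31 = false.
From the singleton clause (x32), x32 = true.
Now (!x32) is unsatisfied and unit — conflict.
Both values of x11 lead to a conflict.

UNSATISFIABLE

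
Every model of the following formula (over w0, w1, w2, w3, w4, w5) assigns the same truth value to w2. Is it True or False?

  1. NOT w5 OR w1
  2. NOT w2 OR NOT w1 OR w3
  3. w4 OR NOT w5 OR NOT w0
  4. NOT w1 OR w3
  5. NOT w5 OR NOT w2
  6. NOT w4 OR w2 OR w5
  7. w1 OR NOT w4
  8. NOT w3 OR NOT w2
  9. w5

Suppose w2 = true.
From the singleton clause (NOT w5), w5 = false.
Now (w5) is unsatisfied and unit — conflict.
So every satisfying assignment has w2 = False.

False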